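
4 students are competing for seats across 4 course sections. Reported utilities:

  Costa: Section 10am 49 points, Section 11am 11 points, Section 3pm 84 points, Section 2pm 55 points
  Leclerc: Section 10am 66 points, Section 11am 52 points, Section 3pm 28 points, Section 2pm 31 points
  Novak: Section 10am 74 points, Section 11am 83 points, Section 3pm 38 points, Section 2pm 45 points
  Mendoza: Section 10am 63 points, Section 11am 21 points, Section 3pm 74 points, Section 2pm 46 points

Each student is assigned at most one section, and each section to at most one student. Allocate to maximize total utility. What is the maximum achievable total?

Optimal: Costa→Section 3pm (84 points), Leclerc→Section 10am (66 points), Novak→Section 11am (83 points), Mendoza→Section 2pm (46 points) — total 84+66+83+46 = 279 points.
Column-greedy (each section in turn goes to its best remaining student) gives 256 points, worse by 23.
Next-best assignment: Costa→Section 2pm, Leclerc→Section 10am, Novak→Section 11am, Mendoza→Section 3pm = 278 points.

Maximum total: 279 points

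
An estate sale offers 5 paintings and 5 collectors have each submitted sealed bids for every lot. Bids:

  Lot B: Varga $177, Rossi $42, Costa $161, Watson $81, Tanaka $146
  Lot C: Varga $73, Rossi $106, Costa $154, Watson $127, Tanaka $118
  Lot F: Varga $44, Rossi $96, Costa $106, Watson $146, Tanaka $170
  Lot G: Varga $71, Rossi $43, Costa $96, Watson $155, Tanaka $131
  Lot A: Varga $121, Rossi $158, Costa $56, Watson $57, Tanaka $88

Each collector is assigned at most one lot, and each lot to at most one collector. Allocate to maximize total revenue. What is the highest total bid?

Max total: $814

Optimal: Varga→Lot B ($177), Rossi→Lot A ($158), Costa→Lot C ($154), Watson→Lot G ($155), Tanaka→Lot F ($170) — total 177+158+154+155+170 = $814.
Swapping Tanaka↔Rossi (Tanaka→Lot A $88, Rossi→Lot F $96) loses 144.
No other one-to-one assignment exceeds $814.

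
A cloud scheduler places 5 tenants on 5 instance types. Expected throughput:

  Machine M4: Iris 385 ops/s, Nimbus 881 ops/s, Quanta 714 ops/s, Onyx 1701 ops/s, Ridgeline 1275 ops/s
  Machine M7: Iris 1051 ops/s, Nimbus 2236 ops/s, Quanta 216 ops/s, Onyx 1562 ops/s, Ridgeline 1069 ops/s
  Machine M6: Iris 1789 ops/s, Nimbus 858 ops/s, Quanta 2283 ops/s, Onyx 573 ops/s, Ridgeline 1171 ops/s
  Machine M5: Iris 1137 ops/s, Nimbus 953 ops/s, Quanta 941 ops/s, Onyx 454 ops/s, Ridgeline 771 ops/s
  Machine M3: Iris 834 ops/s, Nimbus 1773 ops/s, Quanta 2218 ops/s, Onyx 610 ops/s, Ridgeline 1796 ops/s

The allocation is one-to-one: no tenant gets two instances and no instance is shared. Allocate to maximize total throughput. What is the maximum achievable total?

Maximum total: 9153 ops/s

Optimal: Iris→Machine M5 (1137 ops/s), Nimbus→Machine M7 (2236 ops/s), Quanta→Machine M6 (2283 ops/s), Onyx→Machine M4 (1701 ops/s), Ridgeline→Machine M3 (1796 ops/s) — total 1137+2236+2283+1701+1796 = 9153 ops/s.
Row-greedy (each tenant in turn takes its best remaining instance) gives 8715 ops/s, worse by 438.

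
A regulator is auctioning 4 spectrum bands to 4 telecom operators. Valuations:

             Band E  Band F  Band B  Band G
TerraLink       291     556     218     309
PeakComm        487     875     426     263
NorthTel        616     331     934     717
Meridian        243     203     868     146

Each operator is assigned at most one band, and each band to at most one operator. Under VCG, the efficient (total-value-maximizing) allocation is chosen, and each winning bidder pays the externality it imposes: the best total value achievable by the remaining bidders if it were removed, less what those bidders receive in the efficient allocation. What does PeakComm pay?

PeakComm pays $265M.

Efficient allocation: TerraLink→Band E ($291M), PeakComm→Band F ($875M), NorthTel→Band G ($717M), Meridian→Band B ($868M); total welfare W = $2751M.
PeakComm receives Band F at value $875M, so the others get W − 875 = $1876M.
Without PeakComm: best allocation of the remaining 3 bidders over all 4 bands is TerraLink→Band F ($556M), NorthTel→Band G ($717M), Meridian→Band B ($868M), total $2141M.
VCG payment = (others' best without PeakComm) − (others' welfare with PeakComm) = 2141 − 1876 = $265M.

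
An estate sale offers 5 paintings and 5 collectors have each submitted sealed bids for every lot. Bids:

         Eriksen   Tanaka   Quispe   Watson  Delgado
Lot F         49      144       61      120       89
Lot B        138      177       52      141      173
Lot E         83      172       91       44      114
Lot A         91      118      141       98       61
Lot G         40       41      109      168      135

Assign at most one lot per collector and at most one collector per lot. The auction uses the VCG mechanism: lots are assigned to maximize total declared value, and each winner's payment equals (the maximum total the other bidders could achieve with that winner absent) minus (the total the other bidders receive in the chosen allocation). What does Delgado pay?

Delgado pays $83.

Efficient allocation: Eriksen→Lot E ($83), Tanaka→Lot F ($144), Quispe→Lot A ($141), Watson→Lot G ($168), Delgado→Lot B ($173); total welfare W = $709.
Delgado receives Lot B at value $173, so the others get W − 173 = $536.
Without Delgado: best allocation of the remaining 4 bidders over all 5 lots is Eriksen→Lot B ($138), Tanaka→Lot E ($172), Quispe→Lot A ($141), Watson→Lot G ($168), total $619.
VCG payment = (others' best without Delgado) − (others' welfare with Delgado) = 619 − 536 = $83.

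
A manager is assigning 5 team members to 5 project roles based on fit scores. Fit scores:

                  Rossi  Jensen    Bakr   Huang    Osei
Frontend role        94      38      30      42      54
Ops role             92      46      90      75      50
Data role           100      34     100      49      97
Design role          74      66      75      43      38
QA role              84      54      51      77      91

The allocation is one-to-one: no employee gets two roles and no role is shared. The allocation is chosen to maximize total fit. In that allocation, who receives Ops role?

Huang receives Ops role.

Optimal: Rossi→Frontend role (94 pts), Jensen→Design role (66 pts), Bakr→Data role (100 pts), Huang→Ops role (75 pts), Osei→QA role (91 pts) — total 94+66+100+75+91 = 426 pts.
Max-entry greedy (repeatedly take the single best remaining cell) gives 389 pts, worse by 37.
Swapping Rossi↔Jensen (Rossi→Design role 74 pts, Jensen→Frontend role 38 pts) loses 48.
Every other assignment is strictly worse.
Huang's own top role is QA role (77 pts), but forcing Huang→QA role and reassigning the rest optimally gives only 424 pts — worse by 2.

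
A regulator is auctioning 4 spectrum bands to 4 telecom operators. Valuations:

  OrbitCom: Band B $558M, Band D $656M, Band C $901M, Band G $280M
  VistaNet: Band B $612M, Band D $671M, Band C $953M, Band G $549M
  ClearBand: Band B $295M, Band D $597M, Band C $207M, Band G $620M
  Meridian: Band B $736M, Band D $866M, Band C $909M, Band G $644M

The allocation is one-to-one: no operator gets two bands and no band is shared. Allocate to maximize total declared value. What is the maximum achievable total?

Treat this as an assignment problem: match each operator to one band.
Optimal: OrbitCom→Band C ($901M), VistaNet→Band B ($612M), ClearBand→Band G ($620M), Meridian→Band D ($866M) — total 901+612+620+866 = $2999M.
Next-best assignment: OrbitCom→Band B, VistaNet→Band C, ClearBand→Band G, Meridian→Band D = $2997M.
Swapping VistaNet↔Meridian (VistaNet→Band D $671M, Meridian→Band B $736M) loses 71.
No other one-to-one assignment exceeds $2999M.

Max total: $2999M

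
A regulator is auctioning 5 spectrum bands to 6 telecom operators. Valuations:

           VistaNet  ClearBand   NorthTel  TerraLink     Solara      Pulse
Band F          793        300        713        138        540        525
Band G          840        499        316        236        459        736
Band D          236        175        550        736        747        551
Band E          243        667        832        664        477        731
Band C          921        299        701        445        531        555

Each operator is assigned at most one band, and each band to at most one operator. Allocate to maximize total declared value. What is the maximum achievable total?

Max total: $3784M

Optimal: NorthTel→Band F ($713M), Pulse→Band G ($736M), Solara→Band D ($747M), ClearBand→Band E ($667M), VistaNet→Band C ($921M) — total 713+736+747+667+921 = $3784M.
Max-entry greedy (repeatedly take the single best remaining cell) gives $3536M, worse by 248.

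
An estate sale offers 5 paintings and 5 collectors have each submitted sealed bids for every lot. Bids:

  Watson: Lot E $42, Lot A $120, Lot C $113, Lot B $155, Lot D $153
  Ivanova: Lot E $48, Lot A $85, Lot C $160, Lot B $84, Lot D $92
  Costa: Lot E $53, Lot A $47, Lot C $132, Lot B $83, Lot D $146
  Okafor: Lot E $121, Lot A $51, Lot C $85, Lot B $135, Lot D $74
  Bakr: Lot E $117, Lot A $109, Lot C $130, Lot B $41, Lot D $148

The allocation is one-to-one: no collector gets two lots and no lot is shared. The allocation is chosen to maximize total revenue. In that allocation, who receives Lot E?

Optimal: Watson→Lot B ($155), Ivanova→Lot C ($160), Costa→Lot D ($146), Okafor→Lot E ($121), Bakr→Lot A ($109) — total 155+160+146+121+109 = $691.
Column-greedy (each lot in turn goes to its best remaining collector) gives $632, worse by 59.
Next-best assignment: Watson→Lot A, Ivanova→Lot C, Costa→Lot D, Okafor→Lot B, Bakr→Lot E = $678.
Swapping Costa↔Okafor (Costa→Lot E $53, Okafor→Lot D $74) loses 140.
No other one-to-one assignment exceeds $691.
Okafor's own top lot is Lot B ($135), but forcing Okafor→Lot B and reassigning the rest optimally gives only $678 — worse by 13.

Okafor receives Lot E.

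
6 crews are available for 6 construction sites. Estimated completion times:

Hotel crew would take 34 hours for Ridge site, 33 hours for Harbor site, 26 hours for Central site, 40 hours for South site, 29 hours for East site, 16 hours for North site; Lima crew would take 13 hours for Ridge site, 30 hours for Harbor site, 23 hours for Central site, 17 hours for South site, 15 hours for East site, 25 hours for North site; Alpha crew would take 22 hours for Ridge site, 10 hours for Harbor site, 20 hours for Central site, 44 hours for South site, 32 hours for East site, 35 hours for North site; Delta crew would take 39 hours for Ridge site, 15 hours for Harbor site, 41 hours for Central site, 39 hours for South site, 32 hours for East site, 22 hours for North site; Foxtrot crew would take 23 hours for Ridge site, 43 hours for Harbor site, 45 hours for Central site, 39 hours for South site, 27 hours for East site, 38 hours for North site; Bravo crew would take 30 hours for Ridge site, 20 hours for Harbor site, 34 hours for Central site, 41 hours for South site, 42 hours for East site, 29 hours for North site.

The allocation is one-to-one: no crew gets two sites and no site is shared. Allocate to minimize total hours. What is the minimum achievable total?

Minimum total: 125 hours

This is a one-to-one assignment (minimum-cost bipartite matching).
Optimal: Hotel crew→North site (16 hours), Lima crew→South site (17 hours), Alpha crew→Central site (20 hours), Delta crew→Harbor site (15 hours), Foxtrot crew→East site (27 hours), Bravo crew→Ridge site (30 hours) — total 16+17+20+15+27+30 = 125 hours.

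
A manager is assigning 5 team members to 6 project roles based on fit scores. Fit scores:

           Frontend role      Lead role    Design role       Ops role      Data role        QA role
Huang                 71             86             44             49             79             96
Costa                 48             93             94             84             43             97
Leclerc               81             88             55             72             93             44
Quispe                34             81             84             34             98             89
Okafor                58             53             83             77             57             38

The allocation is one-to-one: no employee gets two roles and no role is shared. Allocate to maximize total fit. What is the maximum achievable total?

Maximum total: 453 pts

Optimal: Huang→QA role (96 pts), Costa→Design role (94 pts), Leclerc→Lead role (88 pts), Quispe→Data role (98 pts), Okafor→Ops role (77 pts) — total 96+94+88+98+77 = 453 pts.
Column-greedy (each role in turn goes to its best remaining employee) gives 414 pts, worse by 39.
Checked against all permutations: 453 pts is optimal.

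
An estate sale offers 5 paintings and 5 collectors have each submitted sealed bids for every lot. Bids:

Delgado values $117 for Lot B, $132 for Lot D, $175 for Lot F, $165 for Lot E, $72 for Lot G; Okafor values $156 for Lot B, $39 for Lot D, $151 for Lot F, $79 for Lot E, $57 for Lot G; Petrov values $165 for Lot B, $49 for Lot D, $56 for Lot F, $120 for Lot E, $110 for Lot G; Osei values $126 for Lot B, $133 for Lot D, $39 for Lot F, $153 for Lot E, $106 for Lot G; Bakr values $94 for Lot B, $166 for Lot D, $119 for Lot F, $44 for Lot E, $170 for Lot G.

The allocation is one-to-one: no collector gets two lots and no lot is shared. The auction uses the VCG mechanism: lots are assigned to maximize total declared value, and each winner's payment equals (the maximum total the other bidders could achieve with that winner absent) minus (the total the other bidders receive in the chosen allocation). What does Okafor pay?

Okafor pays $30.

Efficient allocation: Delgado→Lot E ($165), Okafor→Lot F ($151), Petrov→Lot B ($165), Osei→Lot D ($133), Bakr→Lot G ($170); total welfare W = $784.
Okafor receives Lot F at value $151, so the others get W − 151 = $633.
Without Okafor: best allocation of the remaining 4 bidders over all 5 lots is Delgado→Lot F ($175), Petrov→Lot B ($165), Osei→Lot E ($153), Bakr→Lot G ($170), total $663.
VCG payment = (others' best without Okafor) − (others' welfare with Okafor) = 663 − 633 = $30.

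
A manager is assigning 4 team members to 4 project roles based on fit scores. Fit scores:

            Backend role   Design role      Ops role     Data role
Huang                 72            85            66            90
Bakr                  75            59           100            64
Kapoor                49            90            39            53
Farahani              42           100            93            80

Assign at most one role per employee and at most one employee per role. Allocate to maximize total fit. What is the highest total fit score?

Optimal: Huang→Data role (90 pts), Bakr→Backend role (75 pts), Kapoor→Design role (90 pts), Farahani→Ops role (93 pts) — total 90+75+90+93 = 348 pts.
Column-greedy (each role in turn goes to its best remaining employee) gives 294 pts, worse by 54.

Maximum total: 348 pts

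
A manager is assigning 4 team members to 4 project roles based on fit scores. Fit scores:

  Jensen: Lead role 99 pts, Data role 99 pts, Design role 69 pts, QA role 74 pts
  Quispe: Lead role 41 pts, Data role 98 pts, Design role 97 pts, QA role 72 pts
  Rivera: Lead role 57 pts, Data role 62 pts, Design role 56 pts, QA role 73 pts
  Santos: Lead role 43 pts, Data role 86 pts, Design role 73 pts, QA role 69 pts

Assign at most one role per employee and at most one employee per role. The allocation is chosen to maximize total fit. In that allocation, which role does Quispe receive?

Quispe receives Design role.

Optimal: Jensen→Lead role (99 pts), Quispe→Design role (97 pts), Rivera→QA role (73 pts), Santos→Data role (86 pts) — total 99+97+73+86 = 355 pts.
Max-entry greedy (repeatedly take the single best remaining cell) gives 343 pts, worse by 12.
Next-best assignment: Jensen→Lead role, Quispe→Data role, Rivera→QA role, Santos→Design role = 343 pts.
Quispe's own top role is Data role (98 pts), but forcing Quispe→Data role and reassigning the rest optimally gives only 343 pts — worse by 12.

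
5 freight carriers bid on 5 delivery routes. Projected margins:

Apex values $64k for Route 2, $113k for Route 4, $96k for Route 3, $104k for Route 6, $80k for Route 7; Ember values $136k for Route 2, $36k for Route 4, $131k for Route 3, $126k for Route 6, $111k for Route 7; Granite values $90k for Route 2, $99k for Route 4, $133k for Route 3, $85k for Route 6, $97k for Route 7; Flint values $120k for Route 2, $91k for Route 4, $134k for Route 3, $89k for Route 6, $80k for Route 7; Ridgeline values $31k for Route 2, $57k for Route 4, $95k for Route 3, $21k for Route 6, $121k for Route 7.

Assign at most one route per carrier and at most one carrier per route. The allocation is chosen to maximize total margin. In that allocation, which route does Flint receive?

Flint receives Route 2.

Optimal: Apex→Route 4 ($113k), Ember→Route 6 ($126k), Granite→Route 3 ($133k), Flint→Route 2 ($120k), Ridgeline→Route 7 ($121k) — total 113+126+133+120+121 = $613k.
Max-entry greedy (repeatedly take the single best remaining cell) gives $589k, worse by 24.
Next-best assignment: Apex→Route 6, Ember→Route 2, Granite→Route 4, Flint→Route 3, Ridgeline→Route 7 = $594k.
Swapping Apex↔Flint (Apex→Route 2 $64k, Flint→Route 4 $91k) loses 78.
Checked against all permutations: $613k is optimal.
Flint's own top route is Route 3 ($134k), but forcing Flint→Route 3 and reassigning the rest optimally gives only $594k — worse by 19.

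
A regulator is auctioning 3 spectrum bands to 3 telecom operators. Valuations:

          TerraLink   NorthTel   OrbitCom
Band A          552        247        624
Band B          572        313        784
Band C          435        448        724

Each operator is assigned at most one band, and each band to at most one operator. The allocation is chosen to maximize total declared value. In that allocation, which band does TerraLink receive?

This is the linear assignment problem.
Optimal: TerraLink→Band A ($552M), NorthTel→Band C ($448M), OrbitCom→Band B ($784M) — total 552+448+784 = $1784M.
Row-greedy (each operator in turn takes its best remaining band) gives $1644M, worse by 140.
Next-best assignment: TerraLink→Band B, NorthTel→Band C, OrbitCom→Band A = $1644M.
No other one-to-one assignment exceeds $1784M.
TerraLink's own top band is Band B ($572M), but forcing TerraLink→Band B and reassigning the rest optimally gives only $1644M — worse by 140.

TerraLink receives Band A.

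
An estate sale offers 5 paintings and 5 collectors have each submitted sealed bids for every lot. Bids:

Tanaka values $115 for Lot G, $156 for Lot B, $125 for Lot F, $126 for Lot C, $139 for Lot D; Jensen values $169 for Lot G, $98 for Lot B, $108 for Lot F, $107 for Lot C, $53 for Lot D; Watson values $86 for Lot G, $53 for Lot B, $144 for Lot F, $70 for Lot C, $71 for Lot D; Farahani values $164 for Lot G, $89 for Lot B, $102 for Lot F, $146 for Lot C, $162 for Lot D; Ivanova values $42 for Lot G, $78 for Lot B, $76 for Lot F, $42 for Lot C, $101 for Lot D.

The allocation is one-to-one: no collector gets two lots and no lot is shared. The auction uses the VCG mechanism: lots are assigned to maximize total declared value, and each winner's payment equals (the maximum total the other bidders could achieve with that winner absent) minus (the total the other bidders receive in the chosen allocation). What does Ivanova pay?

Efficient allocation: Tanaka→Lot B ($156), Jensen→Lot G ($169), Watson→Lot F ($144), Farahani→Lot C ($146), Ivanova→Lot D ($101); total welfare W = $716.
Ivanova receives Lot D at value $101, so the others get W − 101 = $615.
Without Ivanova: best allocation of the remaining 4 bidders over all 5 lots is Tanaka→Lot B ($156), Jensen→Lot G ($169), Watson→Lot F ($144), Farahani→Lot D ($162), total $631.
VCG payment = (others' best without Ivanova) − (others' welfare with Ivanova) = 631 − 615 = $16.

Ivanova pays $16.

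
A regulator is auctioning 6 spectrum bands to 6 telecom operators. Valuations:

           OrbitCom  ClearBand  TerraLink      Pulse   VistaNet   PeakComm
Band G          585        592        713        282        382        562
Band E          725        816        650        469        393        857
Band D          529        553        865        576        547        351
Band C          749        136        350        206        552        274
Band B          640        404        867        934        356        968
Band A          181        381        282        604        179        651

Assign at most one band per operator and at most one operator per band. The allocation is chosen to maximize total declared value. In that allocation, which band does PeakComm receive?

PeakComm receives Band A.

Optimal: OrbitCom→Band C ($749M), ClearBand→Band E ($816M), TerraLink→Band G ($713M), Pulse→Band B ($934M), VistaNet→Band D ($547M), PeakComm→Band A ($651M) — total 749+816+713+934+547+651 = $4410M.
Max-entry greedy (repeatedly take the single best remaining cell) gives $4384M, worse by 26.
PeakComm's own top band is Band B ($968M), but forcing PeakComm→Band B and reassigning the rest optimally gives only $4397M — worse by 13.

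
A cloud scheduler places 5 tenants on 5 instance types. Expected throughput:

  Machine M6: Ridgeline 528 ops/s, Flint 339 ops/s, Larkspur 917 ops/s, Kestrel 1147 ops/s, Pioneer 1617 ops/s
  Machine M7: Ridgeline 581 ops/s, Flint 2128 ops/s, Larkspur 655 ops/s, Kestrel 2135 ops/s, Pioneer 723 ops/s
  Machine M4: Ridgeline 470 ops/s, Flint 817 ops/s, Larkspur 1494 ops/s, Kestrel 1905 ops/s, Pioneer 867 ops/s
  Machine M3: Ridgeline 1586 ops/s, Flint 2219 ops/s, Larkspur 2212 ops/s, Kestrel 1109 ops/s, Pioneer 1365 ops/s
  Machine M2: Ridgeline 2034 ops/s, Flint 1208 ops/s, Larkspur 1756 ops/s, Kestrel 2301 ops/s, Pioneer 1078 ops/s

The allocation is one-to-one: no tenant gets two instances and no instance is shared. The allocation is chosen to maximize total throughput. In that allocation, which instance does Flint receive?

Flint receives Machine M7.

Optimal: Ridgeline→Machine M2 (2034 ops/s), Flint→Machine M7 (2128 ops/s), Larkspur→Machine M3 (2212 ops/s), Kestrel→Machine M4 (1905 ops/s), Pioneer→Machine M6 (1617 ops/s) — total 2034+2128+2212+1905+1617 = 9896 ops/s.
Column-greedy (each instance in turn goes to its best remaining tenant) gives 9499 ops/s, worse by 397.
Next-best assignment: Ridgeline→Machine M2, Flint→Machine M3, Larkspur→Machine M4, Kestrel→Machine M7, Pioneer→Machine M6 = 9499 ops/s.
Flint's own top instance is Machine M3 (2219 ops/s), but forcing Flint→Machine M3 and reassigning the rest optimally gives only 9499 ops/s — worse by 397.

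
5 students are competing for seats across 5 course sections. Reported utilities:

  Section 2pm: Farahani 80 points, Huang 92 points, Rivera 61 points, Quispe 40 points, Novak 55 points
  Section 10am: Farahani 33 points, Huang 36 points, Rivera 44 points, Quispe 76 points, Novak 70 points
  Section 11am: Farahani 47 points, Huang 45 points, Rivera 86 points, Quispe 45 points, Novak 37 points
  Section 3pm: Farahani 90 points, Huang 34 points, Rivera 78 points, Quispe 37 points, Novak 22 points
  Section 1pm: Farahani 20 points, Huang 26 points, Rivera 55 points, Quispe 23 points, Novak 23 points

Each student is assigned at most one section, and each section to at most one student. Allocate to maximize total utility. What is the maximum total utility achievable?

Max total: 367 points

Optimal: Farahani→Section 3pm (90 points), Huang→Section 2pm (92 points), Rivera→Section 11am (86 points), Quispe→Section 10am (76 points), Novak→Section 1pm (23 points) — total 90+92+86+76+23 = 367 points.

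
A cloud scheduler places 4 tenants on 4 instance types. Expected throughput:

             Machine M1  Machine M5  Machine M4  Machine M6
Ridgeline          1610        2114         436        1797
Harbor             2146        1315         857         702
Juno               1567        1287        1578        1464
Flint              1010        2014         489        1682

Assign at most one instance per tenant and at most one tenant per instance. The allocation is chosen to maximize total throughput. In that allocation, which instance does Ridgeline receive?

Optimal: Ridgeline→Machine M6 (1797 ops/s), Harbor→Machine M1 (2146 ops/s), Juno→Machine M4 (1578 ops/s), Flint→Machine M5 (2014 ops/s) — total 1797+2146+1578+2014 = 7535 ops/s.
Max-entry greedy (repeatedly take the single best remaining cell) gives 7520 ops/s, worse by 15.
Next-best assignment: Ridgeline→Machine M5, Harbor→Machine M1, Juno→Machine M4, Flint→Machine M6 = 7520 ops/s.
Swapping Harbor↔Ridgeline (Harbor→Machine M6 702 ops/s, Ridgeline→Machine M1 1610 ops/s) loses 1631.
Every other assignment is strictly worse.
Ridgeline's own top instance is Machine M5 (2114 ops/s), but forcing Ridgeline→Machine M5 and reassigning the rest optimally gives only 7520 ops/s — worse by 15.

Ridgeline receives Machine M6.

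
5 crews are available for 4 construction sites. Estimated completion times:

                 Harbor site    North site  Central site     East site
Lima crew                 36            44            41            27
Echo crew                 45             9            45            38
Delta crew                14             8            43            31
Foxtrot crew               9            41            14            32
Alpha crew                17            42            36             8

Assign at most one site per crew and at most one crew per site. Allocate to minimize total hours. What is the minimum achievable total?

Min total: 45 hours

Optimal: Delta crew→Harbor site (14 hours), Echo crew→North site (9 hours), Foxtrot crew→Central site (14 hours), Alpha crew→East site (8 hours) — total 14+9+14+8 = 45 hours.
Column-greedy (each site in turn goes to its cheapest remaining crew) gives 80 hours, worse by 35.
Next-best assignment: Delta crew→Harbor site, Echo crew→North site, Foxtrot crew→Central site, Lima crew→East site = 64 hours.
Swapping Foxtrot crew↔Echo crew (Foxtrot crew→North site 41 hours, Echo crew→Central site 45 hours) adds 63.
No other one-to-one assignment undercuts 45 hours.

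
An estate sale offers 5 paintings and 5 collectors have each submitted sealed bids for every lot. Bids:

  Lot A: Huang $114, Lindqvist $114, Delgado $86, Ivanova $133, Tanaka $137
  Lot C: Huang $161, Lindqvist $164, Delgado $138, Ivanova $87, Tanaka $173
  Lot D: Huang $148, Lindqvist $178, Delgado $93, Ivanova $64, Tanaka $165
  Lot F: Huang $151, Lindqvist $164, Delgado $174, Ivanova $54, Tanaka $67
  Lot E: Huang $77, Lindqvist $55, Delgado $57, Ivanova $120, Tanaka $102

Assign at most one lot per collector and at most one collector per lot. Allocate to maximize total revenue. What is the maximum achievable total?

Max total: $770

Optimal: Huang→Lot C ($161), Lindqvist→Lot D ($178), Delgado→Lot F ($174), Ivanova→Lot E ($120), Tanaka→Lot A ($137) — total 161+178+174+120+137 = $770.
Column-greedy (each lot in turn goes to its best remaining collector) gives $743, worse by 27.
Next-best assignment: Huang→Lot A, Lindqvist→Lot D, Delgado→Lot F, Ivanova→Lot E, Tanaka→Lot C = $759.
Swapping Delgado↔Huang (Delgado→Lot C $138, Huang→Lot F $151) loses 46.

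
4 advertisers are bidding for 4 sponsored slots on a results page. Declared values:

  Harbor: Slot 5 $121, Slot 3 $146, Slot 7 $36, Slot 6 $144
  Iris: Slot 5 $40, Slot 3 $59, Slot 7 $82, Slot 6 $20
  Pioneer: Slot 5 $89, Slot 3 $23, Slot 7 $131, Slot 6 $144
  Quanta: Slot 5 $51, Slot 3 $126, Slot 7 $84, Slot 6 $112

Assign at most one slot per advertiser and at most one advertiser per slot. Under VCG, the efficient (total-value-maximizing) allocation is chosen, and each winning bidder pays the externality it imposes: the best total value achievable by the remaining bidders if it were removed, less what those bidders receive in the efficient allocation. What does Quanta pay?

Quanta pays $25.

Efficient allocation: Harbor→Slot 5 ($121), Iris→Slot 7 ($82), Pioneer→Slot 6 ($144), Quanta→Slot 3 ($126); total welfare W = $473.
Quanta receives Slot 3 at value $126, so the others get W − 126 = $347.
Without Quanta: best allocation of the remaining 3 bidders over all 4 slots is Harbor→Slot 3 ($146), Iris→Slot 7 ($82), Pioneer→Slot 6 ($144), total $372.
VCG payment = (others' best without Quanta) − (others' welfare with Quanta) = 372 − 347 = $25.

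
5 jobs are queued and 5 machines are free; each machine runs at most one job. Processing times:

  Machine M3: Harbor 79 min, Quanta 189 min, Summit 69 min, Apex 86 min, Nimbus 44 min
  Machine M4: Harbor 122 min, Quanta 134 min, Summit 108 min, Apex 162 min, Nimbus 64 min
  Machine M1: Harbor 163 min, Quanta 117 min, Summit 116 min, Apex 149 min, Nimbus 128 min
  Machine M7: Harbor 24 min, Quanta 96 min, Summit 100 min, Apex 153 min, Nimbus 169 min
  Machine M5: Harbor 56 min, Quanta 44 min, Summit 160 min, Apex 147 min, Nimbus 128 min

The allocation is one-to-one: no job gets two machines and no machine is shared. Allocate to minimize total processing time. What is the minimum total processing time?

Optimal: Harbor→Machine M7 (24 min), Quanta→Machine M5 (44 min), Summit→Machine M1 (116 min), Apex→Machine M3 (86 min), Nimbus→Machine M4 (64 min) — total 24+44+116+86+64 = 334 min.
Min-entry greedy (repeatedly take the single cheapest remaining cell) gives 369 min, worse by 35.
Swapping Nimbus↔Apex (Nimbus→Machine M3 44 min, Apex→Machine M4 162 min) adds 56.
Checked against all permutations: 334 min is optimal.

Minimum total: 334 min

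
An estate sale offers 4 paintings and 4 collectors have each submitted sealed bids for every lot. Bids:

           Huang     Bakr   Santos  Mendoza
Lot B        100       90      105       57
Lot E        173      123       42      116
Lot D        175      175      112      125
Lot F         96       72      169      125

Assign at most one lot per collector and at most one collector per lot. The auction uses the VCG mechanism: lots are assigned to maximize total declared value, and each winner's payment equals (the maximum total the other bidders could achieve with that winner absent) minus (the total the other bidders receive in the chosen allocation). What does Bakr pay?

Efficient allocation: Huang→Lot E ($173), Bakr→Lot D ($175), Santos→Lot B ($105), Mendoza→Lot F ($125); total welfare W = $578.
Bakr receives Lot D at value $175, so the others get W − 175 = $403.
Without Bakr: best allocation of the remaining 3 bidders over all 4 lots is Huang→Lot E ($173), Santos→Lot F ($169), Mendoza→Lot D ($125), total $467.
VCG payment = (others' best without Bakr) − (others' welfare with Bakr) = 467 − 403 = $64.

Bakr pays $64.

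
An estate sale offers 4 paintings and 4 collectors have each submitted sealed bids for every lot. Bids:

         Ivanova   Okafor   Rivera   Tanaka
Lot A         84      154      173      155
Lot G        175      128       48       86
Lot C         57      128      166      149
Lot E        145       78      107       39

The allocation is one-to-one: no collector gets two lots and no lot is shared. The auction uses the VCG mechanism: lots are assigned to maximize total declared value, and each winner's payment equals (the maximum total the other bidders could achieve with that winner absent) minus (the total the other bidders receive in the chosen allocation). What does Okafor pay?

Okafor pays $30.

Efficient allocation: Ivanova→Lot E ($145), Okafor→Lot G ($128), Rivera→Lot A ($173), Tanaka→Lot C ($149); total welfare W = $595.
Okafor receives Lot G at value $128, so the others get W − 128 = $467.
Without Okafor: best allocation of the remaining 3 bidders over all 4 lots is Ivanova→Lot G ($175), Rivera→Lot A ($173), Tanaka→Lot C ($149), total $497.
VCG payment = (others' best without Okafor) − (others' welfare with Okafor) = 497 − 467 = $30.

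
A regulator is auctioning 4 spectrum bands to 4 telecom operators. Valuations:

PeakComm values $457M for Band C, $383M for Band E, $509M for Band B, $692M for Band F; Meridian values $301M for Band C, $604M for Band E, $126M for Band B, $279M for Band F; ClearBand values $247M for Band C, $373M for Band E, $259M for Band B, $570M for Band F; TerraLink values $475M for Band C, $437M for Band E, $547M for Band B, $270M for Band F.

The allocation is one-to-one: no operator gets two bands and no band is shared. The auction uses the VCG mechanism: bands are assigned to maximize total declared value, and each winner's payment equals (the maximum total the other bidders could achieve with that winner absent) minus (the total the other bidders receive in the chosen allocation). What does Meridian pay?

Meridian pays $38M.

Efficient allocation: PeakComm→Band C ($457M), Meridian→Band E ($604M), ClearBand→Band F ($570M), TerraLink→Band B ($547M); total welfare W = $2178M.
Meridian receives Band E at value $604M, so the others get W − 604 = $1574M.
Without Meridian: best allocation of the remaining 3 bidders over all 4 bands is PeakComm→Band F ($692M), ClearBand→Band E ($373M), TerraLink→Band B ($547M), total $1612M.
VCG payment = (others' best without Meridian) − (others' welfare with Meridian) = 1612 − 1574 = $38M.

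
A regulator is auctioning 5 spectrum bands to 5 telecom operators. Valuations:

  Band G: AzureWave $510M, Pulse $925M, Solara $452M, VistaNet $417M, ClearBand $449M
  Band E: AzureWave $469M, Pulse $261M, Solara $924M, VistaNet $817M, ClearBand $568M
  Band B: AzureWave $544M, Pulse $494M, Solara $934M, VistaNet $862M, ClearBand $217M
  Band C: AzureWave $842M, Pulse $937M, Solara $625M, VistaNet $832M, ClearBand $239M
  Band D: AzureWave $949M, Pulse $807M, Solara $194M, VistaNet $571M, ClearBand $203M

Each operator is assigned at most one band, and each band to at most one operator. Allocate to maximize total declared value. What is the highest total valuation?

Max total: $4208M

This is the linear assignment problem.
Optimal: AzureWave→Band D ($949M), Pulse→Band G ($925M), Solara→Band B ($934M), VistaNet→Band C ($832M), ClearBand→Band E ($568M) — total 949+925+934+832+568 = $4208M.
Max-entry greedy (repeatedly take the single best remaining cell) gives $4086M, worse by 122.
Swapping VistaNet↔ClearBand (VistaNet→Band E $817M, ClearBand→Band C $239M) loses 344.
Checked against all permutations: $4208M is optimal.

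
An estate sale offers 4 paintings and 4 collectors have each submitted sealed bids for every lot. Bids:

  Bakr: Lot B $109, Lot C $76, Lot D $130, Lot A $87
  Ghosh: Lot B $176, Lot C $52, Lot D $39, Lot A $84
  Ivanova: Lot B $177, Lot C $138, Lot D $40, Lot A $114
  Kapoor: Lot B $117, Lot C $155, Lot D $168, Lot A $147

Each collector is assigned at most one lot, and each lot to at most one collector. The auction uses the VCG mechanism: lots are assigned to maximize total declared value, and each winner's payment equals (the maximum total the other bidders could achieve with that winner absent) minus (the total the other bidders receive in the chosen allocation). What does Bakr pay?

Bakr pays $21.

Efficient allocation: Bakr→Lot D ($130), Ghosh→Lot B ($176), Ivanova→Lot C ($138), Kapoor→Lot A ($147); total welfare W = $591.
Bakr receives Lot D at value $130, so the others get W − 130 = $461.
Without Bakr: best allocation of the remaining 3 bidders over all 4 lots is Ghosh→Lot B ($176), Ivanova→Lot C ($138), Kapoor→Lot D ($168), total $482.
VCG payment = (others' best without Bakr) − (others' welfare with Bakr) = 482 − 461 = $21.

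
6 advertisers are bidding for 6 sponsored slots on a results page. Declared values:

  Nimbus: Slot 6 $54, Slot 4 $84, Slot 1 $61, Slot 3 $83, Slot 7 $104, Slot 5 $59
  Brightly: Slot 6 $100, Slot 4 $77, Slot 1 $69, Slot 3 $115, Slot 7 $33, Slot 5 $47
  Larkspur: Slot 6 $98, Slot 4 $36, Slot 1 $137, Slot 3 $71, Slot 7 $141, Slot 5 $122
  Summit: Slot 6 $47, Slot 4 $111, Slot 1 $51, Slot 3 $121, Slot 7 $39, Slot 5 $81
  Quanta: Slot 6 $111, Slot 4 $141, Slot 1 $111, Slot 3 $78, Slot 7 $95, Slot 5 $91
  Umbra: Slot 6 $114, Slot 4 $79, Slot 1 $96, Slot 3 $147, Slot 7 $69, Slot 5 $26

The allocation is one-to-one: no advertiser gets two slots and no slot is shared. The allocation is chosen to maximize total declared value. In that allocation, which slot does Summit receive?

Summit receives Slot 5.

Optimal: Nimbus→Slot 7 ($104), Brightly→Slot 6 ($100), Larkspur→Slot 1 ($137), Summit→Slot 5 ($81), Quanta→Slot 4 ($141), Umbra→Slot 3 ($147) — total 104+100+137+81+141+147 = $710.
Row-greedy (each advertiser in turn takes its best remaining slot) gives $604, worse by 106.
Next-best assignment: Nimbus→Slot 7, Brightly→Slot 6, Larkspur→Slot 5, Summit→Slot 4, Quanta→Slot 1, Umbra→Slot 3 = $695.
Summit's own top slot is Slot 3 ($121), but forcing Summit→Slot 3 and reassigning the rest optimally gives only $684 — worse by 26.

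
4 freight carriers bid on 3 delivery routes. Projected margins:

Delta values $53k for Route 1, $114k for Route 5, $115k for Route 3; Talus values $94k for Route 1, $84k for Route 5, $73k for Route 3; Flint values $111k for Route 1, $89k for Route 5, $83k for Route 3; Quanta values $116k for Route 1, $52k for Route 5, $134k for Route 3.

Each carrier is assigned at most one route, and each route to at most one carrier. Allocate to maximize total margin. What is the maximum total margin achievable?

Max total: $359k

Optimal: Flint→Route 1 ($111k), Delta→Route 5 ($114k), Quanta→Route 3 ($134k) — total 111+114+134 = $359k.
Row-greedy (each carrier in turn takes its best remaining route) gives $298k, worse by 61.
Swapping Quanta↔Flint (Quanta→Route 1 $116k, Flint→Route 3 $83k) loses 46.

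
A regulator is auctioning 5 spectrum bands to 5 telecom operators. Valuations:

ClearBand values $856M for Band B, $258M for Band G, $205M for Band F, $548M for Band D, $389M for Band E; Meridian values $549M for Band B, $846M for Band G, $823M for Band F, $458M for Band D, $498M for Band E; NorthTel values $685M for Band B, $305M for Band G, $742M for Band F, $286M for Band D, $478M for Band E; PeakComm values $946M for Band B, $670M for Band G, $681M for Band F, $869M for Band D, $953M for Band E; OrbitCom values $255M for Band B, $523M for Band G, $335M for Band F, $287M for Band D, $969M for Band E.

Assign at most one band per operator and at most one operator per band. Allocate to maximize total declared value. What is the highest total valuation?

Max total: $4282M

Optimal: ClearBand→Band B ($856M), Meridian→Band G ($846M), NorthTel→Band F ($742M), PeakComm→Band D ($869M), OrbitCom→Band E ($969M) — total 856+846+742+869+969 = $4282M.
Column-greedy (each band in turn goes to its best remaining operator) gives $4051M, worse by 231.
Every other assignment is strictly worse.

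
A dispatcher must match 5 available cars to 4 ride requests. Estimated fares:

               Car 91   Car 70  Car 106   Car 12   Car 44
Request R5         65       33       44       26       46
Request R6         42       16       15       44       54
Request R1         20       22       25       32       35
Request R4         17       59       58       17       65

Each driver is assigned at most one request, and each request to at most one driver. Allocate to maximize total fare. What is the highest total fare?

Optimal: Car 91→Request R5 ($65), Car 44→Request R6 ($54), Car 12→Request R1 ($32), Car 70→Request R4 ($59) — total 65+54+32+59 = $210.
Swapping Car 44↔Car 12 (Car 44→Request R1 $35, Car 12→Request R6 $44) loses 7.
Checked against all permutations: $210 is optimal.

Max total: $210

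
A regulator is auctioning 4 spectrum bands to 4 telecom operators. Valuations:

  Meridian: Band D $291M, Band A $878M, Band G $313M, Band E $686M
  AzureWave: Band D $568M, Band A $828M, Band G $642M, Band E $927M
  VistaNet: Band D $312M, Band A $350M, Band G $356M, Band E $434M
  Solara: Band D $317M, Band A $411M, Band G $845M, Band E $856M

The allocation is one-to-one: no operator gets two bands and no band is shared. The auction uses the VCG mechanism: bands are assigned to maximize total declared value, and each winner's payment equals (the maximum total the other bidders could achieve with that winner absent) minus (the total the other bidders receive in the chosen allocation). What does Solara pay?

Solara pays $44M.

Efficient allocation: Meridian→Band A ($878M), AzureWave→Band E ($927M), VistaNet→Band D ($312M), Solara→Band G ($845M); total welfare W = $2962M.
Solara receives Band G at value $845M, so the others get W − 845 = $2117M.
Without Solara: best allocation of the remaining 3 bidders over all 4 bands is Meridian→Band A ($878M), AzureWave→Band E ($927M), VistaNet→Band G ($356M), total $2161M.
VCG payment = (others' best without Solara) − (others' welfare with Solara) = 2161 − 2117 = $44M.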